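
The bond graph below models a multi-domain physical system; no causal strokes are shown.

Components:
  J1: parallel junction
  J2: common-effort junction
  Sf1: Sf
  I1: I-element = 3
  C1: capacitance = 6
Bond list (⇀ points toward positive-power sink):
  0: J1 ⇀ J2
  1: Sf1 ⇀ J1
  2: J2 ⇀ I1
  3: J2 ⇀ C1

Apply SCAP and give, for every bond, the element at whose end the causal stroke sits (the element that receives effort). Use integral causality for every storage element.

b1 stroke at Sf1  (Sf1 fixes flow; stroke at Sf1)
b0 stroke at J1  (J1: last free bond brings effort in)
b2 stroke at I1  (I1 integral (f out))
b3 stroke at J2  (J2 needs exactly one e-in)

β0 |J1
β1 |Sf1
β2 |I1
β3 |J2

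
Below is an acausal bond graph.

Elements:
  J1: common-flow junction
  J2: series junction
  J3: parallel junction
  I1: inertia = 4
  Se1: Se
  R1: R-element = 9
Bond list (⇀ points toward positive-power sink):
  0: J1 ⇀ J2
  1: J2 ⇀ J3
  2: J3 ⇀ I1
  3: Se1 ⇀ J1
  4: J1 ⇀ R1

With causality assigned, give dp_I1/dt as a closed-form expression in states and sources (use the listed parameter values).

bond 3 stroke at J1  (source Se1 imposes e)
bond 2 stroke at I1  (prefer integral on I1)
bond 1 stroke at J3  (J3: last free bond brings effort in)
bond 0 stroke at J2  (J2: bond 1 brought flow, rest push out)
bond 4 stroke at J1  (J1: bond 0 brought flow, rest push out)

dp_I1/dt = E_Se1 - 9*p_I1/4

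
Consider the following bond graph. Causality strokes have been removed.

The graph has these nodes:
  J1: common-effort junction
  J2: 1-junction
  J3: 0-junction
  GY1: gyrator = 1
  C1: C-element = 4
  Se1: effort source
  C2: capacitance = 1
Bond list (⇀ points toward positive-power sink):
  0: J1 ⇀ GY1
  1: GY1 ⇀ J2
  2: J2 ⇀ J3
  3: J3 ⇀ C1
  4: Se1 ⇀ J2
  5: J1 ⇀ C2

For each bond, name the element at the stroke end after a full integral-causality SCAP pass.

β0 stroke→GY1
β1 stroke→GY1
β2 stroke→J2
β3 stroke→J3
β4 stroke→J2
β5 stroke→J1

b4 stroke at J2  (Se1 fixes effort; stroke away)
b3 stroke at J3  (prefer integral on C1)
b2 stroke at J2  (J3 effort already set via bond 3)
b1 stroke at GY1  (only one flow-in slot at J2)
b0 stroke at GY1  (GY1: gyrator matches bond 1)
b5 stroke at J1  (closing 0-jn rule on J1)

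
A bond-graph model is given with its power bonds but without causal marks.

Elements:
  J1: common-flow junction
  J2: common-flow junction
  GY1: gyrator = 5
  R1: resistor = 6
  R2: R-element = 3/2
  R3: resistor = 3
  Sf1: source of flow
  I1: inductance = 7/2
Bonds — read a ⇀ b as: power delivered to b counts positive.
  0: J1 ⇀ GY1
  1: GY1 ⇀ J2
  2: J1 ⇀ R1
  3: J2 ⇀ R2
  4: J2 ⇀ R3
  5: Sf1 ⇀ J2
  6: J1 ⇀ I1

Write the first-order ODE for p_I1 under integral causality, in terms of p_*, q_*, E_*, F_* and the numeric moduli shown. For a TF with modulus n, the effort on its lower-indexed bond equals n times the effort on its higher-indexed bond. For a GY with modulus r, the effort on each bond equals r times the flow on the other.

bond 5 stroke→Sf1  (Sf1 fixes flow; stroke at Sf1)
bond 1 stroke→J2  (J2: bond 5 brought flow, rest push out)
bond 3 stroke→J2  (1-jn J2 has f-setter on 5)
bond 4 stroke→J2  (J2 flow already set via bond 5)
bond 0 stroke→J1  (GY1 both-in/both-out from 1)
bond 6 stroke→I1  (I1: I, integral causality)
bond 2 stroke→J1  (1-jn J1 has f-setter on 6)

dp_I1/dt = -5*F_Sf1 - 12*p_I1/7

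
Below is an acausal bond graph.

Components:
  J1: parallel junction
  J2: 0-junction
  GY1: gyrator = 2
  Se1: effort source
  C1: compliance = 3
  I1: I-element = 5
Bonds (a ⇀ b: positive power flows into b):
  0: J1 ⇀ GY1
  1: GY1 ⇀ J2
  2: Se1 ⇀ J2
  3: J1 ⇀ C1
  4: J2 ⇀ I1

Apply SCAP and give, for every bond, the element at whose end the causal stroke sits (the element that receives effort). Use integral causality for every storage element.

β2 stroke at J2  (source Se1 imposes e)
β1 stroke at GY1  (0-jn J2 has e-setter on 2)
β4 stroke at I1  (0-jn J2 has e-setter on 2)
β0 stroke at GY1  (GY1 both-in/both-out from 1)
β3 stroke at J1  (J1: last free bond brings effort in)

b0 stroke at GY1
b1 stroke at GY1
b2 stroke at J2
b3 stroke at J1
b4 stroke at I1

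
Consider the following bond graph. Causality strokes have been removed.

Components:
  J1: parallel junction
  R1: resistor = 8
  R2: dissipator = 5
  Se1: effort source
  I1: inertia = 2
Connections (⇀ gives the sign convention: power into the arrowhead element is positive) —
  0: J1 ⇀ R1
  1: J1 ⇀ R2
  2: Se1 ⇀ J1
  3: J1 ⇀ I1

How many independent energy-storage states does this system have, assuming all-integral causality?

1  (I1 all integral)

bond 2 stroke at J1  (Se1 fixes effort; stroke away)
bond 0 stroke at R1  (J1: bond 2 brought effort, rest push out)
bond 1 stroke at R2  (common-e at J1 fixed by 2)
bond 3 stroke at I1  (J1: bond 2 brought effort, rest push out)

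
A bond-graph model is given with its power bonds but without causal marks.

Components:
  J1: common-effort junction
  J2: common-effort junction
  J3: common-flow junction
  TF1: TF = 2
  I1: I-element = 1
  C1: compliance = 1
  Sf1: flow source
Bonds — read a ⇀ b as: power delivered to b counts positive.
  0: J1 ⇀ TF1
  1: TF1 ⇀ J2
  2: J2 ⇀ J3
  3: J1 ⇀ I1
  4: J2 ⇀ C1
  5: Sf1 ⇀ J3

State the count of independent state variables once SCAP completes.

β5 stroke→Sf1  (Sf1 (Sf) sets flow on bond)
β2 stroke→J3  (J3 flow already set via bond 5)
β3 stroke→I1  (prefer integral on I1)
β0 stroke→J1  (J1: last free bond brings effort in)
β1 stroke→TF1  (TF1 one-in-one-out from 0)
β4 stroke→J2  (only one effort-in slot at J2)

2  (C1, I1 all integral)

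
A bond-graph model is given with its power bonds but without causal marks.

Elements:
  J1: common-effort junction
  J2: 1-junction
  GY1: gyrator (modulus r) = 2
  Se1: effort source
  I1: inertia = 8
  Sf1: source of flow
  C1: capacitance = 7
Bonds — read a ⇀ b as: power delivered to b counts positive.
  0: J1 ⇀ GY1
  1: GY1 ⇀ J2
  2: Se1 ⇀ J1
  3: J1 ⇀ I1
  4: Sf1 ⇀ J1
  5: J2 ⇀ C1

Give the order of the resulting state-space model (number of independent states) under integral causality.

#2 stroke at J1  (Se1 fixes effort; stroke away)
#4 stroke at Sf1  (source Sf1 imposes f)
#0 stroke at GY1  (common-e at J1 fixed by 2)
#3 stroke at I1  (J1 effort already set via bond 2)
#1 stroke at GY1  (GY1 both-in/both-out from 0)
#5 stroke at J2  (common-f at J2 fixed by 1)

2  (C1, I1 all integral)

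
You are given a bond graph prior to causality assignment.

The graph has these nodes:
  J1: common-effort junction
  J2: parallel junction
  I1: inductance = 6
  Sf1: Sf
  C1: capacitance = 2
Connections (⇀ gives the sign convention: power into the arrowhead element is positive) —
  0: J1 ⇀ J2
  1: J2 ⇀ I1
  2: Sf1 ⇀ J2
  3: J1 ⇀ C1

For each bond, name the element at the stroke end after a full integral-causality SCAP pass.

β0 |J2
β1 |I1
β2 |Sf1
β3 |J1

#2 stroke at Sf1  (Sf1 (Sf) sets flow on bond)
#1 stroke at I1  (I1 outputs flow p/I1)
#0 stroke at J2  (only one effort-in slot at J2)
#3 stroke at J1  (J1: last free bond brings effort in)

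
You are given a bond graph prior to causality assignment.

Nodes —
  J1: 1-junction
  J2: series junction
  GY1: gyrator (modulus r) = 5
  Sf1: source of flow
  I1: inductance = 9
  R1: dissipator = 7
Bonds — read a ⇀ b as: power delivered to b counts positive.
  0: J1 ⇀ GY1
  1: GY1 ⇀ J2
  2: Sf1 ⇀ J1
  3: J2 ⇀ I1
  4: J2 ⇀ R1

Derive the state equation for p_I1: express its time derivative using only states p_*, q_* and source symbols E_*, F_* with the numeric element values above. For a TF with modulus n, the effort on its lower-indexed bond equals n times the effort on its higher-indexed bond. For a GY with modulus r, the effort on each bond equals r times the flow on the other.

#2 stroke→Sf1  (Sf1: flow source, stroke at near end)
#0 stroke→J1  (1-jn J1 has f-setter on 2)
#1 stroke→J2  (GY1: gyrator matches bond 0)
#3 stroke→I1  (I1: I, integral causality)
#4 stroke→J2  (common-f at J2 fixed by 3)

dp_I1/dt = 5*F_Sf1 - 7*p_I1/9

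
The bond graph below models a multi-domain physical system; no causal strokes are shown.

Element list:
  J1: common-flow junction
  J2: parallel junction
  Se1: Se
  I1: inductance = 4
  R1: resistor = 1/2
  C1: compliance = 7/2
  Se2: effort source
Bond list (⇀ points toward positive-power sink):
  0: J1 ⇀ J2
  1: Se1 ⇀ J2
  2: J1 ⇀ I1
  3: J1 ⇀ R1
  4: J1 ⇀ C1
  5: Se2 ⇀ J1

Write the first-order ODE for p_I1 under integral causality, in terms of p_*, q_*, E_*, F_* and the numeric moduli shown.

bond 1 →J2  (Se1: effort source, stroke at far end)
bond 5 →J1  (Se2: effort source, stroke at far end)
bond 0 →J1  (common-e at J2 fixed by 1)
bond 2 →I1  (prefer integral on I1)
bond 3 →J1  (J1: bond 2 brought flow, rest push out)
bond 4 →J1  (common-f at J1 fixed by 2)

dp_I1/dt = -E_Se1 + E_Se2 - p_I1/8 - 2*q_C1/7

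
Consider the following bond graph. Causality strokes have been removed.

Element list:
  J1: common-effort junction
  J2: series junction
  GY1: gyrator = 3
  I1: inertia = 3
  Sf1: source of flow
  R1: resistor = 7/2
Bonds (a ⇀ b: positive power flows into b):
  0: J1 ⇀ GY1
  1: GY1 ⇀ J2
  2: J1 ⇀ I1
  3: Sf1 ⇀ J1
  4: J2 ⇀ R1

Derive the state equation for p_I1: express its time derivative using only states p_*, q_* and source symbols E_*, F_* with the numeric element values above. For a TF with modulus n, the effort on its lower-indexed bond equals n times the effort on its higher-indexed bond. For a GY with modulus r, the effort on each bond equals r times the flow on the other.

dp_I1/dt = 18*F_Sf1/7 - 6*p_I1/7

b3 stroke at Sf1  (Sf1 (Sf) sets flow on bond)
b2 stroke at I1  (I1: I, integral causality)
b0 stroke at J1  (J1 needs exactly one e-in)
b1 stroke at J2  (through GY1, causality inverts; strokes same side of GY1)
b4 stroke at R1  (J2: last free bond brings flow in)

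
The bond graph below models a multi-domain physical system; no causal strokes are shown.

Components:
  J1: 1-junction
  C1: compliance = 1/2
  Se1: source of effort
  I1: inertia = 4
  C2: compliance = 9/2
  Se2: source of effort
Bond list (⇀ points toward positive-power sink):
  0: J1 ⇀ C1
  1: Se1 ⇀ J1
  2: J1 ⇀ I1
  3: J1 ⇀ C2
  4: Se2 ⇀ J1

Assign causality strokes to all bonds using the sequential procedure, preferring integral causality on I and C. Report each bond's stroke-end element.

b1 stroke→J1  (Se1 fixes effort; stroke away)
b4 stroke→J1  (Se2 fixes effort; stroke away)
b0 stroke→J1  (C1 outputs effort q/C1)
b2 stroke→I1  (I1 outputs flow p/I1)
b3 stroke→J1  (J1: bond 2 brought flow, rest push out)

b0 →J1
b1 →J1
b2 →I1
b3 →J1
b4 →J1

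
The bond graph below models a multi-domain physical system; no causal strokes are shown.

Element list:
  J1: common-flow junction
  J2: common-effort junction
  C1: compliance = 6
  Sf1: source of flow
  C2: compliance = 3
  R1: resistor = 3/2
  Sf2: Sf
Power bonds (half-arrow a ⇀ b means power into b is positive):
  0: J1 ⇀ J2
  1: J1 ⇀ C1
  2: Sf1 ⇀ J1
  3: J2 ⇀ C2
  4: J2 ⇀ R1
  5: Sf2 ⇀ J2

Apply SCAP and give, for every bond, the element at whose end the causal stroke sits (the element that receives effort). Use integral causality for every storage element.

bond 2 stroke→Sf1  (Sf1: flow source, stroke at near end)
bond 5 stroke→Sf2  (source Sf2 imposes f)
bond 0 stroke→J1  (common-f at J1 fixed by 2)
bond 1 stroke→J1  (J1 flow already set via bond 2)
bond 3 stroke→J2  (C2: C, integral causality)
bond 4 stroke→R1  (0-jn J2 has e-setter on 3)

#0 stroke at J1
#1 stroke at J1
#2 stroke at Sf1
#3 stroke at J2
#4 stroke at R1
#5 stroke at Sf2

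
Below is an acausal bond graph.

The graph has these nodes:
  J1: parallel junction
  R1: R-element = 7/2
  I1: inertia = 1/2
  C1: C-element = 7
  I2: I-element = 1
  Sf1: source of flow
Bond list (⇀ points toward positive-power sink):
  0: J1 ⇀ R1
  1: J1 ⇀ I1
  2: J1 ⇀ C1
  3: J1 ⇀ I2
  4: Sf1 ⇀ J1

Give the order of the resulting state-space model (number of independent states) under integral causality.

β4 |Sf1  (source Sf1 imposes f)
β1 |I1  (I1 integral (f out))
β2 |J1  (prefer integral on C1)
β0 |R1  (J1 effort already set via bond 2)
β3 |I2  (common-e at J1 fixed by 2)

3  (C1, I1, I2 all integral)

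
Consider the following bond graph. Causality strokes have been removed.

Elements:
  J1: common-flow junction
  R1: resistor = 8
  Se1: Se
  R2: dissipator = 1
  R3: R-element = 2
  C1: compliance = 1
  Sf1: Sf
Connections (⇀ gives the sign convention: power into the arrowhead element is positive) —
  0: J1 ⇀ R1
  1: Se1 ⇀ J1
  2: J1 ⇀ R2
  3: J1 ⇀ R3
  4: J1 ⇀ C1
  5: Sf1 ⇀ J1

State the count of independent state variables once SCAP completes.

1  (C1 all integral)

b1 stroke→J1  (Se1 (Se) sets effort on bond)
b5 stroke→Sf1  (Sf1 (Sf) sets flow on bond)
b0 stroke→J1  (common-f at J1 fixed by 5)
b2 stroke→J1  (J1 flow already set via bond 5)
b3 stroke→J1  (1-jn J1 has f-setter on 5)
b4 stroke→J1  (1-jn J1 has f-setter on 5)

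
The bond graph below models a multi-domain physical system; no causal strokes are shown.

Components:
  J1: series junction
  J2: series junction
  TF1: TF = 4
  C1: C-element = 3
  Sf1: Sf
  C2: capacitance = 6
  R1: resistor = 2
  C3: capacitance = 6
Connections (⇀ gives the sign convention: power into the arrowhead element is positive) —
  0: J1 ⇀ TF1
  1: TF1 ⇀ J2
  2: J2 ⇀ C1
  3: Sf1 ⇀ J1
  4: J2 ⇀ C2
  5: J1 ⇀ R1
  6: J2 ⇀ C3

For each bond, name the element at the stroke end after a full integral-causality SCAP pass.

bond 0 →J1
bond 1 →TF1
bond 2 →J2
bond 3 →Sf1
bond 4 →J2
bond 5 →J1
bond 6 →J2

#3 →Sf1  (Sf1 (Sf) sets flow on bond)
#0 →J1  (J1 flow already set via bond 3)
#5 →J1  (common-f at J1 fixed by 3)
#1 →TF1  (TF TF1: opposite of bond 0)
#2 →J2  (J2 flow already set via bond 1)
#4 →J2  (J2: bond 1 brought flow, rest push out)
#6 →J2  (J2 flow already set via bond 1)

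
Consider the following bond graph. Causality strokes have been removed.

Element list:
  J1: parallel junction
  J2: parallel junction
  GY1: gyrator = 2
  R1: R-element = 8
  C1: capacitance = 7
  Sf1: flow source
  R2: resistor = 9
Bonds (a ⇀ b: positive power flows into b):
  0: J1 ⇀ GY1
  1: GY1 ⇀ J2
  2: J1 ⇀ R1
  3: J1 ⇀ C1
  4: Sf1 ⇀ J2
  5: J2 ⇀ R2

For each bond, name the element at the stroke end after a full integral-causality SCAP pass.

β4 |Sf1  (Sf1 fixes flow; stroke at Sf1)
β3 |J1  (prefer integral on C1)
β0 |GY1  (J1 effort already set via bond 3)
β2 |R1  (J1: bond 3 brought effort, rest push out)
β1 |GY1  (GY1: gyrator matches bond 0)
β5 |J2  (only one effort-in slot at J2)

#0 stroke→GY1
#1 stroke→GY1
#2 stroke→R1
#3 stroke→J1
#4 stroke→Sf1
#5 stroke→J2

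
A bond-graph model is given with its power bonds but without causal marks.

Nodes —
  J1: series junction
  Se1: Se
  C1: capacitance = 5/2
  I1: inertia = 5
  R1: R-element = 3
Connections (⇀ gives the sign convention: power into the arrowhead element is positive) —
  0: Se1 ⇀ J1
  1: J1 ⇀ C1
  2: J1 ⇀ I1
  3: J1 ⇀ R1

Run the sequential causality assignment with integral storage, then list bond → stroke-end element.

β0 stroke at J1
β1 stroke at J1
β2 stroke at I1
β3 stroke at J1

#0 →J1  (Se1: effort source, stroke at far end)
#1 →J1  (C1 integral (e out))
#2 →I1  (I1 integral (f out))
#3 →J1  (1-jn J1 has f-setter on 2)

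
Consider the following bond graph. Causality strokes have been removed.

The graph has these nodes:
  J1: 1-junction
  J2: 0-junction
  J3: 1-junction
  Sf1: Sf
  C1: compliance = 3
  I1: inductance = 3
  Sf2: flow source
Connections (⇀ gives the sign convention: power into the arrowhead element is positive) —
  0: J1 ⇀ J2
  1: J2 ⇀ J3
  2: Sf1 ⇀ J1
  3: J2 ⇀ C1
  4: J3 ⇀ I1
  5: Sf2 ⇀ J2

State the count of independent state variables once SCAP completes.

2  (C1, I1 all integral)

bond 2 →Sf1  (Sf1: flow source, stroke at near end)
bond 5 →Sf2  (Sf2 (Sf) sets flow on bond)
bond 0 →J1  (J1: bond 2 brought flow, rest push out)
bond 3 →J2  (C1 integral (e out))
bond 1 →J3  (J2: bond 3 brought effort, rest push out)
bond 4 →I1  (only one flow-in slot at J3)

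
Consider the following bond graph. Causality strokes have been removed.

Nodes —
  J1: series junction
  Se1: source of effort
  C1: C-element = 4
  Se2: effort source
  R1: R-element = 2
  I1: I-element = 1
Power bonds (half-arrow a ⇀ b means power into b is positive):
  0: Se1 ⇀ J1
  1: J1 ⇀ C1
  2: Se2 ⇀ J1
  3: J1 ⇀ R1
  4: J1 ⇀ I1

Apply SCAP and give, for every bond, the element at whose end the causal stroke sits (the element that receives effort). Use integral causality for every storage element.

b0 stroke→J1
b1 stroke→J1
b2 stroke→J1
b3 stroke→J1
b4 stroke→I1

b0 stroke→J1  (Se1: effort source, stroke at far end)
b2 stroke→J1  (Se2 fixes effort; stroke away)
b1 stroke→J1  (C1 outputs effort q/C1)
b4 stroke→I1  (prefer integral on I1)
b3 stroke→J1  (common-f at J1 fixed by 4)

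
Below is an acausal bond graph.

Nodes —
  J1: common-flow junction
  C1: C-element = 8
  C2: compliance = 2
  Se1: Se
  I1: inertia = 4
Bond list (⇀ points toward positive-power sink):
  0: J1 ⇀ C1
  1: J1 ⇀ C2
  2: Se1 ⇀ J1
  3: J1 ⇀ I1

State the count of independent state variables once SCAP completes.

#2 stroke→J1  (Se1 (Se) sets effort on bond)
#0 stroke→J1  (C1: C, integral causality)
#1 stroke→J1  (C2: C, integral causality)
#3 stroke→I1  (J1 needs exactly one f-in)

3  (C1, C2, I1 all integral)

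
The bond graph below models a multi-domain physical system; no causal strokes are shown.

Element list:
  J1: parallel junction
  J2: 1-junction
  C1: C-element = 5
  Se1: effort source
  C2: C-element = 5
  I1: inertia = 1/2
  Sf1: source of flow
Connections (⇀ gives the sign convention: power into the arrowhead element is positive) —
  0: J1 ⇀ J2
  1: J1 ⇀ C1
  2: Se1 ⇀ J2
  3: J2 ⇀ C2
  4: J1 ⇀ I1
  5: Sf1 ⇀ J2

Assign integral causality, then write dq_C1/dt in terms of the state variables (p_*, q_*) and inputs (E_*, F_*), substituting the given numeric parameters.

dq_C1/dt = -F_Sf1 - 2*p_I1

bond 2 →J2  (source Se1 imposes e)
bond 5 →Sf1  (Sf1: flow source, stroke at near end)
bond 0 →J2  (common-f at J2 fixed by 5)
bond 3 →J2  (J2: bond 5 brought flow, rest push out)
bond 1 →J1  (C1 outputs effort q/C1)
bond 4 →I1  (0-jn J1 has e-setter on 1)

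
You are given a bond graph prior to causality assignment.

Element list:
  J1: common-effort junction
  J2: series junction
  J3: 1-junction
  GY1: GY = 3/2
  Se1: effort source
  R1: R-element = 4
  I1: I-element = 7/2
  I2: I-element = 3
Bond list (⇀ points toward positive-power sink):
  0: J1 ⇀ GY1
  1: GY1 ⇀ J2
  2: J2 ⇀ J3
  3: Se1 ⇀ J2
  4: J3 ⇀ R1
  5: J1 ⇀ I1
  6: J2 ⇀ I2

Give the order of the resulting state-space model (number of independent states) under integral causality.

#3 →J2  (source Se1 imposes e)
#5 →I1  (prefer integral on I1)
#0 →J1  (closing 0-jn rule on J1)
#1 →J2  (GY1: gyrator matches bond 0)
#6 →I2  (I2: I, integral causality)
#2 →J2  (1-jn J2 has f-setter on 6)
#4 →J3  (J3 flow already set via bond 2)

2  (I1, I2 all integral)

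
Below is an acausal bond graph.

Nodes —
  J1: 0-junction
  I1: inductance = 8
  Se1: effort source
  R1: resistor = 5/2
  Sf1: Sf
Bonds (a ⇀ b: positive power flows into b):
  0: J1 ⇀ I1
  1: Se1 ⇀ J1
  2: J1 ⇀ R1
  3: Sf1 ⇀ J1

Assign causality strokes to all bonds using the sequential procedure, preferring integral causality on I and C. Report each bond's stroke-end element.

b0 stroke at I1
b1 stroke at J1
b2 stroke at R1
b3 stroke at Sf1

#1 stroke at J1  (Se1 fixes effort; stroke away)
#3 stroke at Sf1  (Sf1 fixes flow; stroke at Sf1)
#0 stroke at I1  (common-e at J1 fixed by 1)
#2 stroke at R1  (J1 effort already set via bond 1)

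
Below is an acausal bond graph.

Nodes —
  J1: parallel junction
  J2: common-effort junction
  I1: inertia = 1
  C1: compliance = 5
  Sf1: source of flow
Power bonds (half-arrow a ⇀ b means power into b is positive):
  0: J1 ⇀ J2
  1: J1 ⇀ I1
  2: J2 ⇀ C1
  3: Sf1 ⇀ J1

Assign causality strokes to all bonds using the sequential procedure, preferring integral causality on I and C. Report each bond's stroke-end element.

b3 →Sf1  (Sf1 fixes flow; stroke at Sf1)
b1 →I1  (I1 outputs flow p/I1)
b0 →J1  (only one effort-in slot at J1)
b2 →J2  (J2 needs exactly one e-in)

b0 |J1
b1 |I1
b2 |J2
b3 |Sf1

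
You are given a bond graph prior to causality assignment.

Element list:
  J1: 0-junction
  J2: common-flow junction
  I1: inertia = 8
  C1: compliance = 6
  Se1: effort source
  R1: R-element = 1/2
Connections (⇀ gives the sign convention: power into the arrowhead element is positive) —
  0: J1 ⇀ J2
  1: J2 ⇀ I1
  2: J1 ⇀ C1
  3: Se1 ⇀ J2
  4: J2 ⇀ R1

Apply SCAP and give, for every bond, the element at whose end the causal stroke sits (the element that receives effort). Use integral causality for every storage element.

#0 |J2
#1 |I1
#2 |J1
#3 |J2
#4 |J2

#3 stroke at J2  (source Se1 imposes e)
#1 stroke at I1  (I1 outputs flow p/I1)
#0 stroke at J2  (1-jn J2 has f-setter on 1)
#4 stroke at J2  (J2: bond 1 brought flow, rest push out)
#2 stroke at J1  (closing 0-jn rule on J1)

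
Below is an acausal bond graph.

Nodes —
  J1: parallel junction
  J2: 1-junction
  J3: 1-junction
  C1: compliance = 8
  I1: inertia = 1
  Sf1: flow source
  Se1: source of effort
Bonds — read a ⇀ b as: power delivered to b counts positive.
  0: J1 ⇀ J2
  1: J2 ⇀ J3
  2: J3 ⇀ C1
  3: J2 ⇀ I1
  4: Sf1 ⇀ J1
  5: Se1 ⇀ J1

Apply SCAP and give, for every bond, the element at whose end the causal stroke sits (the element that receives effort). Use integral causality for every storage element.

β4 stroke→Sf1  (source Sf1 imposes f)
β5 stroke→J1  (Se1 (Se) sets effort on bond)
β0 stroke→J2  (common-e at J1 fixed by 5)
β2 stroke→J3  (prefer integral on C1)
β1 stroke→J2  (J3: last free bond brings flow in)
β3 stroke→I1  (only one flow-in slot at J2)

b0 stroke→J2
b1 stroke→J2
b2 stroke→J3
b3 stroke→I1
b4 stroke→Sf1
b5 stroke→J1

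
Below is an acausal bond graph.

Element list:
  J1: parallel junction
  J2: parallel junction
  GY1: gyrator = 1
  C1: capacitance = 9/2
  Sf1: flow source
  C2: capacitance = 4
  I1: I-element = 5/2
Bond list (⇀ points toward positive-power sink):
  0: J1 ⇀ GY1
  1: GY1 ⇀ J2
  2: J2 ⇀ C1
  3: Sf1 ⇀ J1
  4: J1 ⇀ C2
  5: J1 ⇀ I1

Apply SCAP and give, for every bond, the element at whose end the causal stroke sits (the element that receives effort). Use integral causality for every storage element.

β0 stroke at GY1
β1 stroke at GY1
β2 stroke at J2
β3 stroke at Sf1
β4 stroke at J1
β5 stroke at I1

b3 |Sf1  (Sf1: flow source, stroke at near end)
b2 |J2  (prefer integral on C1)
b1 |GY1  (J2: bond 2 brought effort, rest push out)
b0 |GY1  (GY1: gyrator matches bond 1)
b4 |J1  (C2: C, integral causality)
b5 |I1  (J1: bond 4 brought effort, rest push out)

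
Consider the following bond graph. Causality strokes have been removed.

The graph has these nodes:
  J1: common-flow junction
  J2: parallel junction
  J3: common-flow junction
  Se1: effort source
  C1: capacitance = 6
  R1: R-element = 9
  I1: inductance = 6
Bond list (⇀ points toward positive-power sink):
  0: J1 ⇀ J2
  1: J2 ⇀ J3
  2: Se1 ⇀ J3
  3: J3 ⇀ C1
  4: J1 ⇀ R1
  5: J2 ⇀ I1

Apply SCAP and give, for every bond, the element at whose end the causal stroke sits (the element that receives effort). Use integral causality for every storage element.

#2 stroke→J3  (source Se1 imposes e)
#3 stroke→J3  (C1 outputs effort q/C1)
#1 stroke→J2  (closing 1-jn rule on J3)
#0 stroke→J1  (0-jn J2 has e-setter on 1)
#5 stroke→I1  (J2 effort already set via bond 1)
#4 stroke→R1  (J1 needs exactly one f-in)

β0 stroke→J1
β1 stroke→J2
β2 stroke→J3
β3 stroke→J3
β4 stroke→R1
β5 stroke→I1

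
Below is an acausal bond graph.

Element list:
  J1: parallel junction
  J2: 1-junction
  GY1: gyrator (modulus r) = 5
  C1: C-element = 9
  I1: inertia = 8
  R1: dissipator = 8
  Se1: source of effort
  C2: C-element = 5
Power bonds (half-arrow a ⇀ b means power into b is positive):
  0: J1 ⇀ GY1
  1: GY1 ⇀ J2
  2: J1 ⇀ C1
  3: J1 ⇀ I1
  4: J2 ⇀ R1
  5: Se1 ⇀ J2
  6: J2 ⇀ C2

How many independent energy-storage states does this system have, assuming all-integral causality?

β5 |J2  (source Se1 imposes e)
β2 |J1  (C1 outputs effort q/C1)
β0 |GY1  (J1 effort already set via bond 2)
β3 |I1  (J1 effort already set via bond 2)
β1 |GY1  (GY1 both-in/both-out from 0)
β4 |J2  (J2 flow already set via bond 1)
β6 |J2  (J2: bond 1 brought flow, rest push out)

3  (C1, C2, I1 all integral)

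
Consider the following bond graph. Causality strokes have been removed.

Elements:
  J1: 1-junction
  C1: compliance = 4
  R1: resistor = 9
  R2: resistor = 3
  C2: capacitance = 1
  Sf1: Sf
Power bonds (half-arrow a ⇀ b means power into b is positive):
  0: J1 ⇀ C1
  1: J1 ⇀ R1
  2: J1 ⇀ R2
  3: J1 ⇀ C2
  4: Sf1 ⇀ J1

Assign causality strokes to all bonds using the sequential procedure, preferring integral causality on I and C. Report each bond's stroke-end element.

#0 stroke at J1
#1 stroke at J1
#2 stroke at J1
#3 stroke at J1
#4 stroke at Sf1

#4 stroke at Sf1  (source Sf1 imposes f)
#0 stroke at J1  (J1 flow already set via bond 4)
#1 stroke at J1  (1-jn J1 has f-setter on 4)
#2 stroke at J1  (common-f at J1 fixed by 4)
#3 stroke at J1  (J1 flow already set via bond 4)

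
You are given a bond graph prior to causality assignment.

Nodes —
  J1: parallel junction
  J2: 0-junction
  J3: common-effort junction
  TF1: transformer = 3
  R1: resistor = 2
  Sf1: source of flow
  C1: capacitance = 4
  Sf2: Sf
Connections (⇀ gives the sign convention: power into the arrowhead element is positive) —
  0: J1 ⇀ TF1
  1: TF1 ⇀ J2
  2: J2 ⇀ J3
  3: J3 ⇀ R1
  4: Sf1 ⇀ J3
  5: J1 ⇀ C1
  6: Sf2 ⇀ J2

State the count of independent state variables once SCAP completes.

1  (C1 all integral)

#4 |Sf1  (source Sf1 imposes f)
#6 |Sf2  (Sf2: flow source, stroke at near end)
#5 |J1  (C1: C, integral causality)
#0 |TF1  (J1: bond 5 brought effort, rest push out)
#1 |J2  (TF1 one-in-one-out from 0)
#2 |J3  (J2 effort already set via bond 1)
#3 |R1  (J3 effort already set via bond 2)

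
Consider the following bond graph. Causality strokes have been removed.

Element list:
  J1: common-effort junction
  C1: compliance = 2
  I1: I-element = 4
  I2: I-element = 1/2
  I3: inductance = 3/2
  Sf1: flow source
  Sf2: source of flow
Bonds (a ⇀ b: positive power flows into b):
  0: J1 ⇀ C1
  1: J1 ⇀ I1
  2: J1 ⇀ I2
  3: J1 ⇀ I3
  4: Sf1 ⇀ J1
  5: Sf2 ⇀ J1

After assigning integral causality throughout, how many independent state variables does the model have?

β4 →Sf1  (source Sf1 imposes f)
β5 →Sf2  (Sf2 fixes flow; stroke at Sf2)
β0 →J1  (C1 integral (e out))
β1 →I1  (J1 effort already set via bond 0)
β2 →I2  (J1: bond 0 brought effort, rest push out)
β3 →I3  (J1 effort already set via bond 0)

4  (C1, I1, I2, I3 all integral)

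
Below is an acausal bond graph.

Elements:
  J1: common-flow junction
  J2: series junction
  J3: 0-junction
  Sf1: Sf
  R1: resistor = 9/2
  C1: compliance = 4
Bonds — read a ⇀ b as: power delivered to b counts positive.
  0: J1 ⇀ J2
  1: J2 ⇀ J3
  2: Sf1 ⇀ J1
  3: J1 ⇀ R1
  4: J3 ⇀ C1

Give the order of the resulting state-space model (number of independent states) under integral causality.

1  (C1 all integral)

β2 |Sf1  (source Sf1 imposes f)
β0 |J1  (1-jn J1 has f-setter on 2)
β3 |J1  (common-f at J1 fixed by 2)
β1 |J2  (J2 flow already set via bond 0)
β4 |J3  (J3: last free bond brings effort in)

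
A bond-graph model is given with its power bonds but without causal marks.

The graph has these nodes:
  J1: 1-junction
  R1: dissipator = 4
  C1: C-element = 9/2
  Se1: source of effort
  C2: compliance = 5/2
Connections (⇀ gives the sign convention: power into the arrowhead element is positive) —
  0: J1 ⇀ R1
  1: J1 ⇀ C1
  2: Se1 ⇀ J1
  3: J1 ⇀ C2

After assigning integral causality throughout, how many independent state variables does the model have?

b2 stroke at J1  (Se1: effort source, stroke at far end)
b1 stroke at J1  (C1: C, integral causality)
b3 stroke at J1  (C2 integral (e out))
b0 stroke at R1  (only one flow-in slot at J1)

2  (C1, C2 all integral)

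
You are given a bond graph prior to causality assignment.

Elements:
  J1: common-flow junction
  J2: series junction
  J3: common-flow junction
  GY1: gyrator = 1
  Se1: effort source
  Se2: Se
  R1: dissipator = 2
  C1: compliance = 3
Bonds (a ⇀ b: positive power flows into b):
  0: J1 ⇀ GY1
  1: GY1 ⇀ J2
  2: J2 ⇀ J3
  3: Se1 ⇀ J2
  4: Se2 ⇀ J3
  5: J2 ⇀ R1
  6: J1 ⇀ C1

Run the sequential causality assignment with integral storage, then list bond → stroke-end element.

β3 |J2  (Se1: effort source, stroke at far end)
β4 |J3  (Se2 fixes effort; stroke away)
β2 |J2  (J3: last free bond brings flow in)
β6 |J1  (prefer integral on C1)
β0 |GY1  (J1: last free bond brings flow in)
β1 |GY1  (GY1 both-in/both-out from 0)
β5 |J2  (J2 flow already set via bond 1)

β0 stroke at GY1
β1 stroke at GY1
β2 stroke at J2
β3 stroke at J2
β4 stroke at J3
β5 stroke at J2
β6 stroke at J1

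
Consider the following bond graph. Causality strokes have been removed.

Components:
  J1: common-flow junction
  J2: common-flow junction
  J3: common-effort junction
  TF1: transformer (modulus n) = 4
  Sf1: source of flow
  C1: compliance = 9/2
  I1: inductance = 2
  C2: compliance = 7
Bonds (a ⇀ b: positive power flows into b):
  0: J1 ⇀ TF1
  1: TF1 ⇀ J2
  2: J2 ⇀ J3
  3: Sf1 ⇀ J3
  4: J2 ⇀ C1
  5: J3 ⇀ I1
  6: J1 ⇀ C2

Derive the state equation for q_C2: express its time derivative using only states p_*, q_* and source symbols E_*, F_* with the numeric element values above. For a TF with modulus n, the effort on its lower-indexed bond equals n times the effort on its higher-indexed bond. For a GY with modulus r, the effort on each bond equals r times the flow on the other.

b3 →Sf1  (Sf1: flow source, stroke at near end)
b4 →J2  (prefer integral on C1)
b5 →I1  (I1: I, integral causality)
b2 →J3  (closing 0-jn rule on J3)
b1 →J2  (J2 flow already set via bond 2)
b0 →TF1  (TF TF1: opposite of bond 1)
b6 →J1  (1-jn J1 has f-setter on 0)

dq_C2/dt = -F_Sf1/4 + p_I1/8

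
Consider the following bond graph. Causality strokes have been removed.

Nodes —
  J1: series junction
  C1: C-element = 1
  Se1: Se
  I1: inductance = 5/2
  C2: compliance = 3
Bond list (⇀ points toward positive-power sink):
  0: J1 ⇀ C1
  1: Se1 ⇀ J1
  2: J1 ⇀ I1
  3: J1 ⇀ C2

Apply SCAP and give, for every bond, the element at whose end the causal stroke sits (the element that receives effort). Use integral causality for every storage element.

#0 →J1
#1 →J1
#2 →I1
#3 →J1

b1 stroke→J1  (Se1 fixes effort; stroke away)
b0 stroke→J1  (C1: C, integral causality)
b2 stroke→I1  (I1: I, integral causality)
b3 stroke→J1  (1-jn J1 has f-setter on 2)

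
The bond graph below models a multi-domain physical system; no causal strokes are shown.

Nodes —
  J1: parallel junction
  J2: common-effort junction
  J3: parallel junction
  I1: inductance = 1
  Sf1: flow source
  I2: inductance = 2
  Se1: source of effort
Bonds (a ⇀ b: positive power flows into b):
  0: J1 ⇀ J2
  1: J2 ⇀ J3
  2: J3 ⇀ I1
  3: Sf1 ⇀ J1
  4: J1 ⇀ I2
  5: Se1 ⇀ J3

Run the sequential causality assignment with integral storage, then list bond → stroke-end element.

#0 |J1
#1 |J2
#2 |I1
#3 |Sf1
#4 |I2
#5 |J3

b3 |Sf1  (Sf1 fixes flow; stroke at Sf1)
b5 |J3  (source Se1 imposes e)
b1 |J2  (common-e at J3 fixed by 5)
b2 |I1  (0-jn J3 has e-setter on 5)
b0 |J1  (0-jn J2 has e-setter on 1)
b4 |I2  (common-e at J1 fixed by 0)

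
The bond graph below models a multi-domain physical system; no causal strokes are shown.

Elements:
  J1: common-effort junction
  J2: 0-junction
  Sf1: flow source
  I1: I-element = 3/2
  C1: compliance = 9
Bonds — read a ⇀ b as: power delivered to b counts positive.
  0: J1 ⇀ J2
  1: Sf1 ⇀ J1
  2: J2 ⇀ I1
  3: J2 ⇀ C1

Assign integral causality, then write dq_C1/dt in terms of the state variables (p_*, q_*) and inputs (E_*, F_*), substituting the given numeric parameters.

dq_C1/dt = F_Sf1 - 2*p_I1/3

b1 →Sf1  (Sf1 fixes flow; stroke at Sf1)
b0 →J1  (closing 0-jn rule on J1)
b2 →I1  (I1: I, integral causality)
b3 →J2  (only one effort-in slot at J2)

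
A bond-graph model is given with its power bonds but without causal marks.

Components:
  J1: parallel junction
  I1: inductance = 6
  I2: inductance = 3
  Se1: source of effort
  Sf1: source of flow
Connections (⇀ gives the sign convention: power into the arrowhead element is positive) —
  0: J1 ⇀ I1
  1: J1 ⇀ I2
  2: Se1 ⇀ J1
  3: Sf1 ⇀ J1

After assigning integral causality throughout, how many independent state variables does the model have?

b2 stroke→J1  (source Se1 imposes e)
b3 stroke→Sf1  (source Sf1 imposes f)
b0 stroke→I1  (common-e at J1 fixed by 2)
b1 stroke→I2  (J1: bond 2 brought effort, rest push out)

2  (I1, I2 all integral)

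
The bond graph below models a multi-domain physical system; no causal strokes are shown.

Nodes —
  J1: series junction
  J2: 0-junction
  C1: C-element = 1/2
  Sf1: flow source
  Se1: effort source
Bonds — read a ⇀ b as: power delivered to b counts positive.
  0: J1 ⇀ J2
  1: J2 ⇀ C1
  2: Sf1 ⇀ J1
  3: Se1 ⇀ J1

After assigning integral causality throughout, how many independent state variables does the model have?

#2 stroke→Sf1  (source Sf1 imposes f)
#3 stroke→J1  (Se1 fixes effort; stroke away)
#0 stroke→J1  (1-jn J1 has f-setter on 2)
#1 stroke→J2  (J2 needs exactly one e-in)

1  (C1 all integral)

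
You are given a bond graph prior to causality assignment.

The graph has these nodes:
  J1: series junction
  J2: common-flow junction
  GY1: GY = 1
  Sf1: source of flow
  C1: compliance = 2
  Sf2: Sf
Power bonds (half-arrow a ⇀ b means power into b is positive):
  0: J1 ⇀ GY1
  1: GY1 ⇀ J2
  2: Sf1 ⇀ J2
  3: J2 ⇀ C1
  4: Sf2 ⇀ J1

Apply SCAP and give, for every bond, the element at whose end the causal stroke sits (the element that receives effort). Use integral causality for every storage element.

β2 |Sf1  (Sf1 (Sf) sets flow on bond)
β4 |Sf2  (Sf2: flow source, stroke at near end)
β0 |J1  (J1 flow already set via bond 4)
β1 |J2  (J2: bond 2 brought flow, rest push out)
β3 |J2  (1-jn J2 has f-setter on 2)

#0 stroke→J1
#1 stroke→J2
#2 stroke→Sf1
#3 stroke→J2
#4 stroke→Sf2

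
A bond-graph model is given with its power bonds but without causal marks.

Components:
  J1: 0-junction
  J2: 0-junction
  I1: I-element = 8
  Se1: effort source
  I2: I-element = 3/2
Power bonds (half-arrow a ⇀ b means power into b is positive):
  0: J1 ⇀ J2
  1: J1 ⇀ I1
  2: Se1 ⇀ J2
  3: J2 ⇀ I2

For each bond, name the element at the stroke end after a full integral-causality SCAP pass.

bond 0 |J1
bond 1 |I1
bond 2 |J2
bond 3 |I2

b2 |J2  (source Se1 imposes e)
b0 |J1  (J2: bond 2 brought effort, rest push out)
b3 |I2  (common-e at J2 fixed by 2)
b1 |I1  (J1 effort already set via bond 0)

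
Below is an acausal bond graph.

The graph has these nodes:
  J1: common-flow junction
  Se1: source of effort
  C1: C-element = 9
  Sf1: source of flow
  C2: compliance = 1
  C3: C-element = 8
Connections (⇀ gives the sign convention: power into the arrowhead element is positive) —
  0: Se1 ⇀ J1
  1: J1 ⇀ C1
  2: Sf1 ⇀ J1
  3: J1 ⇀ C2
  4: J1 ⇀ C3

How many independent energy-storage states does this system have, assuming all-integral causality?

β0 stroke→J1  (Se1 (Se) sets effort on bond)
β2 stroke→Sf1  (Sf1 (Sf) sets flow on bond)
β1 stroke→J1  (1-jn J1 has f-setter on 2)
β3 stroke→J1  (common-f at J1 fixed by 2)
β4 stroke→J1  (common-f at J1 fixed by 2)

3  (C1, C2, C3 all integral)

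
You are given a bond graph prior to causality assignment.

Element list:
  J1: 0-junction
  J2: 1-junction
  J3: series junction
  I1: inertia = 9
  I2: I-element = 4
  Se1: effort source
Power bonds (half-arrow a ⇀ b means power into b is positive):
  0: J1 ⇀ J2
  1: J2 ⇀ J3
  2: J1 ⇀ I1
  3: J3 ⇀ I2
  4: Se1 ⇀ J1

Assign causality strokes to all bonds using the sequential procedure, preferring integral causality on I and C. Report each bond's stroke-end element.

#0 stroke at J2
#1 stroke at J3
#2 stroke at I1
#3 stroke at I2
#4 stroke at J1

b4 |J1  (source Se1 imposes e)
b0 |J2  (J1 effort already set via bond 4)
b2 |I1  (0-jn J1 has e-setter on 4)
b1 |J3  (closing 1-jn rule on J2)
b3 |I2  (J3: last free bond brings flow in)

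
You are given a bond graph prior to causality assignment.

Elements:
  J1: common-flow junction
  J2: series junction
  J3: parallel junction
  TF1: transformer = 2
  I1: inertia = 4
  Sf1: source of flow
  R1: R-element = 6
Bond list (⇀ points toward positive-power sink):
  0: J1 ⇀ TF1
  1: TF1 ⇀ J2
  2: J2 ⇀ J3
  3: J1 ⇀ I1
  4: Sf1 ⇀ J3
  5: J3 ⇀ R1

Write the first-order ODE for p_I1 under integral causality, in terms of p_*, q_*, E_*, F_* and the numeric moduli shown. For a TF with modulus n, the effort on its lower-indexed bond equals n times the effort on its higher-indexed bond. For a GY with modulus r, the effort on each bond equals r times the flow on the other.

β4 stroke→Sf1  (source Sf1 imposes f)
β3 stroke→I1  (prefer integral on I1)
β0 stroke→J1  (J1: bond 3 brought flow, rest push out)
β1 stroke→TF1  (through TF1, causality passes straight; one stroke at TF1)
β2 stroke→J2  (common-f at J2 fixed by 1)
β5 stroke→J3  (J3 needs exactly one e-in)

dp_I1/dt = -12*F_Sf1 - 6*p_I1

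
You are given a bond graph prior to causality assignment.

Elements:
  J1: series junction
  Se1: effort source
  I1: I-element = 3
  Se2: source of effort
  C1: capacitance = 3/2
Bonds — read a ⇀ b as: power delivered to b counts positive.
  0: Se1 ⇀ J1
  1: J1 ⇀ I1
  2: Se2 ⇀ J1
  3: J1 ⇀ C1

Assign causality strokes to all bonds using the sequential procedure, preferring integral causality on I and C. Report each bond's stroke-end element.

b0 |J1  (Se1: effort source, stroke at far end)
b2 |J1  (source Se2 imposes e)
b1 |I1  (I1: I, integral causality)
b3 |J1  (J1: bond 1 brought flow, rest push out)

β0 stroke at J1
β1 stroke at I1
β2 stroke at J1
β3 stroke at J1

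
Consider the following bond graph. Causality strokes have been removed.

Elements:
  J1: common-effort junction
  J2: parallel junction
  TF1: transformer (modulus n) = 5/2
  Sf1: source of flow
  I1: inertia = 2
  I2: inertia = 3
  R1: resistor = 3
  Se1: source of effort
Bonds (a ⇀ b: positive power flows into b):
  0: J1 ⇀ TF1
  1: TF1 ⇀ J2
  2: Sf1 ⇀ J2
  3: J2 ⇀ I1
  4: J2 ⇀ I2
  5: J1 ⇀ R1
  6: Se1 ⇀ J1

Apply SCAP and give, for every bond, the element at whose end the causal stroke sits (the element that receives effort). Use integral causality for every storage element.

#0 →TF1
#1 →J2
#2 →Sf1
#3 →I1
#4 →I2
#5 →R1
#6 →J1

b2 stroke→Sf1  (Sf1 fixes flow; stroke at Sf1)
b6 stroke→J1  (source Se1 imposes e)
b0 stroke→TF1  (J1: bond 6 brought effort, rest push out)
b5 stroke→R1  (J1: bond 6 brought effort, rest push out)
b1 stroke→J2  (TF1 one-in-one-out from 0)
b3 stroke→I1  (0-jn J2 has e-setter on 1)
b4 stroke→I2  (common-e at J2 fixed by 1)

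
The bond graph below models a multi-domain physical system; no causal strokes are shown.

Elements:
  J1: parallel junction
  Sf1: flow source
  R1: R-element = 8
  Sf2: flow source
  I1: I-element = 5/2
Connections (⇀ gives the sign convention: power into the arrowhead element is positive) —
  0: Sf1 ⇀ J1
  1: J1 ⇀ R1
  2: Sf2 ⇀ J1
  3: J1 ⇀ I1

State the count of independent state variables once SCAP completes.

1  (I1 all integral)

β0 stroke at Sf1  (Sf1: flow source, stroke at near end)
β2 stroke at Sf2  (Sf2 fixes flow; stroke at Sf2)
β3 stroke at I1  (prefer integral on I1)
β1 stroke at J1  (closing 0-jn rule on J1)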